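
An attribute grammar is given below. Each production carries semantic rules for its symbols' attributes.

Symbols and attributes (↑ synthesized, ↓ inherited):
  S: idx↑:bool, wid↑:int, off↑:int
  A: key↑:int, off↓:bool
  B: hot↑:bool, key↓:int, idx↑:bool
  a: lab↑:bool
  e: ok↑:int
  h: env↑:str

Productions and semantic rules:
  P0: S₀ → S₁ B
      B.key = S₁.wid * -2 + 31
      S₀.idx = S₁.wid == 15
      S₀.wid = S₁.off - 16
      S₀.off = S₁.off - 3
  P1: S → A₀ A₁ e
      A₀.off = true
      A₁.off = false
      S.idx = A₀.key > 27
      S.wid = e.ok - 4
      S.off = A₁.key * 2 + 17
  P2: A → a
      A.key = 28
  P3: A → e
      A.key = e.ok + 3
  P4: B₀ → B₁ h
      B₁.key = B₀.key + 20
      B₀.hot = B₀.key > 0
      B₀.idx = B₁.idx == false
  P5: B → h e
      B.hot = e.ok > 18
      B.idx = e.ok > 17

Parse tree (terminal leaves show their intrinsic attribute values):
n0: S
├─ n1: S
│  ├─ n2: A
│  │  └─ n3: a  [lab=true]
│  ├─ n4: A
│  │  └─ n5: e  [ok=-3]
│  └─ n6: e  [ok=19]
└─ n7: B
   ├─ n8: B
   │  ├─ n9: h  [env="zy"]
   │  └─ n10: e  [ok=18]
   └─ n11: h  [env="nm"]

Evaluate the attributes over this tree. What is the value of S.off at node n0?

1. n2.off = true  [true]
2. n3.lab = true  [terminal]
3. n2.key = 28  [28]
4. n4.off = false  [false]
5. n5.ok = -3  [terminal]
6. n4.key = 0  [e.ok + 3]
7. n6.ok = 19  [terminal]
8. n1.idx = true  [A₀.key > 27]
9. n1.wid = 15  [e.ok - 4]
10. n1.off = 17  [A₁.key * 2 + 17]
11. n7.key = 1  [S₁.wid * -2 + 31]
12. n8.key = 21  [B₀.key + 20]
13. n9.env = "zy"  [terminal]
14. n10.ok = 18  [terminal]
15. n8.hot = false  [e.ok > 18]
16. n8.idx = true  [e.ok > 17]
17. n11.env = "nm"  [terminal]
18. n7.hot = true  [B₀.key > 0]
19. n7.idx = false  [B₁.idx == false]
20. n0.idx = true  [S₁.wid == 15]
21. n0.wid = 1  [S₁.off - 16]
22. n0.off = 14  [S₁.off - 3]

14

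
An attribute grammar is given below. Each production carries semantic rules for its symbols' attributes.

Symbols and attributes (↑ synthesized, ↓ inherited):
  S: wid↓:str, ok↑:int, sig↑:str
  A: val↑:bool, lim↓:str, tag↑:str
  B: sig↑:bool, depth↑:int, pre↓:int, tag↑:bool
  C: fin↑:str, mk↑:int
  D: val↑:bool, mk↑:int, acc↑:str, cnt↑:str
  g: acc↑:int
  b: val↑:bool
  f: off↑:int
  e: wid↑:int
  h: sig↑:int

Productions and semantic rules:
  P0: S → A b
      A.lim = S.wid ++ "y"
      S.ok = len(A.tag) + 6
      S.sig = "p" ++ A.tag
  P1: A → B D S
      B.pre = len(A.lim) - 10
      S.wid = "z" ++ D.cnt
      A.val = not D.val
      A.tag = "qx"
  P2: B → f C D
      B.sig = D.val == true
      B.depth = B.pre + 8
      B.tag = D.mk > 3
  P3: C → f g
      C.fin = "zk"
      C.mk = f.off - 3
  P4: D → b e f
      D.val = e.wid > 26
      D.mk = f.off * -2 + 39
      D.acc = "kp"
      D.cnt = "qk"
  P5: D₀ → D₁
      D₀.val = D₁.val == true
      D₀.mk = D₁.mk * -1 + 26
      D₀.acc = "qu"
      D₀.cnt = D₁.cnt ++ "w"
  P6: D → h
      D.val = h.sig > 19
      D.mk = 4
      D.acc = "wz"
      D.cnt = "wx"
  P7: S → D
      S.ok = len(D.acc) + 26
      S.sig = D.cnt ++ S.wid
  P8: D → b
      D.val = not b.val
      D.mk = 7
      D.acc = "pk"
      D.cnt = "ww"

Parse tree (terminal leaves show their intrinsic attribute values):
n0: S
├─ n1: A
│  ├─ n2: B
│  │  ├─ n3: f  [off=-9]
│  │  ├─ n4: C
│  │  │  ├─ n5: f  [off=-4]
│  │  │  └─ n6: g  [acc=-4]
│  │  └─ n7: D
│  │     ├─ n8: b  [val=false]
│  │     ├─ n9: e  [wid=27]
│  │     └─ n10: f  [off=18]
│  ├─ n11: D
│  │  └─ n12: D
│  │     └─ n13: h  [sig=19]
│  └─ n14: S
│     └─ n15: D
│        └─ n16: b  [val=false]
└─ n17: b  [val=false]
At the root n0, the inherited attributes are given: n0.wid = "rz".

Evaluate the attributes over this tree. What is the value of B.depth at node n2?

1. n0.wid = "rz"  [given at root]
2. n1.lim = "rzy"  [S.wid ++ "y"]
3. n2.pre = -7  [len(A.lim) - 10]
4. n3.off = -9  [terminal]
5. n5.off = -4  [terminal]
6. n6.acc = -4  [terminal]
7. n4.fin = "zk"  ["zk"]
8. n4.mk = -7  [f.off - 3]
9. n8.val = false  [terminal]
10. n9.wid = 27  [terminal]
11. n10.off = 18  [terminal]
12. n7.val = true  [e.wid > 26]
13. n7.mk = 3  [f.off * -2 + 39]
14. n7.acc = "kp"  ["kp"]
15. n7.cnt = "qk"  ["qk"]
16. n2.sig = true  [D.val == true]
17. n2.depth = 1  [B.pre + 8]
18. n2.tag = false  [D.mk > 3]
19. n13.sig = 19  [terminal]
20. n12.val = false  [h.sig > 19]
21. n12.mk = 4  [4]
22. n12.acc = "wz"  ["wz"]
23. n12.cnt = "wx"  ["wx"]
24. n11.val = false  [D₁.val == true]
25. n11.mk = 22  [D₁.mk * -1 + 26]
26. n11.acc = "qu"  ["qu"]
27. n11.cnt = "wxw"  [D₁.cnt ++ "w"]
28. n14.wid = "zwxw"  ["z" ++ D.cnt]
29. n16.val = false  [terminal]
30. n15.val = true  [not b.val]
31. n15.mk = 7  [7]
32. n15.acc = "pk"  ["pk"]
33. n15.cnt = "ww"  ["ww"]
34. n14.ok = 28  [len(D.acc) + 26]
35. n14.sig = "wwzwxw"  [D.cnt ++ S.wid]
36. n1.val = true  [not D.val]
37. n1.tag = "qx"  ["qx"]
38. n17.val = false  [terminal]
39. n0.ok = 8  [len(A.tag) + 6]
40. n0.sig = "pqx"  ["p" ++ A.tag]

1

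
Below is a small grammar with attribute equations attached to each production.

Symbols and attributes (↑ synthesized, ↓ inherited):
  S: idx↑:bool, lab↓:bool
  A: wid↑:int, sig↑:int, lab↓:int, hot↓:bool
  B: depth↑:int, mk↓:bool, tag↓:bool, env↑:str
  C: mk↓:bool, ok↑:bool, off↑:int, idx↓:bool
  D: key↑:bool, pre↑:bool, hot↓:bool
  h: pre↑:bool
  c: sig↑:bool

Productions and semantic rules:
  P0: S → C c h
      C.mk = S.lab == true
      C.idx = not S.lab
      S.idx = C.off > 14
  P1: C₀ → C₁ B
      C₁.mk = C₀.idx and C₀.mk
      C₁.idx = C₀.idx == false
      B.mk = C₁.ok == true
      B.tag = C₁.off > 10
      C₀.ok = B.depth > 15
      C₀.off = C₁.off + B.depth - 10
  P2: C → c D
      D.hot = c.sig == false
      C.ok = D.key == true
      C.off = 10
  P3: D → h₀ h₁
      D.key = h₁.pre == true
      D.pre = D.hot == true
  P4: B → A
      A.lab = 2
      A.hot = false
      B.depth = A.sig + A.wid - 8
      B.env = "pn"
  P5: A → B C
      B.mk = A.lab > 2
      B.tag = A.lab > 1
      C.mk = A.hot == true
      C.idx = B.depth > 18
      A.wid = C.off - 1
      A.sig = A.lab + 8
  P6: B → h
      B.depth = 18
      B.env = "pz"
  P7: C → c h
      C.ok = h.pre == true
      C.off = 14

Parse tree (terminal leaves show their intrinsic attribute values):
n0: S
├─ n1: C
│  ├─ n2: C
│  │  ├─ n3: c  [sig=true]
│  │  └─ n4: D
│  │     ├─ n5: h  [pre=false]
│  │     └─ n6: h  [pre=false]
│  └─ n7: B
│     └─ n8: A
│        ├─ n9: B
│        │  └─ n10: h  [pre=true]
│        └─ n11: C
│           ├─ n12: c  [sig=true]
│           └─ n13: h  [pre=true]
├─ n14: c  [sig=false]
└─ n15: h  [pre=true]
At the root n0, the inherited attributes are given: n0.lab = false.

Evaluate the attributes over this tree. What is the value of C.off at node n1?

1. n0.lab = false  [given at root]
2. n1.mk = false  [S.lab == true]
3. n1.idx = true  [not S.lab]
4. n2.mk = false  [C₀.idx and C₀.mk]
5. n2.idx = false  [C₀.idx == false]
6. n3.sig = true  [terminal]
7. n4.hot = false  [c.sig == false]
8. n5.pre = false  [terminal]
9. n6.pre = false  [terminal]
10. n4.key = false  [h₁.pre == true]
11. n4.pre = false  [D.hot == true]
12. n2.ok = false  [D.key == true]
13. n2.off = 10  [10]
14. n7.mk = false  [C₁.ok == true]
15. n7.tag = false  [C₁.off > 10]
16. n8.lab = 2  [2]
17. n8.hot = false  [false]
18. n9.mk = false  [A.lab > 2]
19. n9.tag = true  [A.lab > 1]
20. n10.pre = true  [terminal]
21. n9.depth = 18  [18]
22. n9.env = "pz"  ["pz"]
23. n11.mk = false  [A.hot == true]
24. n11.idx = false  [B.depth > 18]
25. n12.sig = true  [terminal]
26. n13.pre = true  [terminal]
27. n11.ok = true  [h.pre == true]
28. n11.off = 14  [14]
29. n8.wid = 13  [C.off - 1]
30. n8.sig = 10  [A.lab + 8]
31. n7.depth = 15  [A.sig + A.wid - 8]
32. n7.env = "pn"  ["pn"]
33. n1.ok = false  [B.depth > 15]
34. n1.off = 15  [C₁.off + B.depth - 10]
35. n14.sig = false  [terminal]
36. n15.pre = true  [terminal]
37. n0.idx = true  [C.off > 14]

15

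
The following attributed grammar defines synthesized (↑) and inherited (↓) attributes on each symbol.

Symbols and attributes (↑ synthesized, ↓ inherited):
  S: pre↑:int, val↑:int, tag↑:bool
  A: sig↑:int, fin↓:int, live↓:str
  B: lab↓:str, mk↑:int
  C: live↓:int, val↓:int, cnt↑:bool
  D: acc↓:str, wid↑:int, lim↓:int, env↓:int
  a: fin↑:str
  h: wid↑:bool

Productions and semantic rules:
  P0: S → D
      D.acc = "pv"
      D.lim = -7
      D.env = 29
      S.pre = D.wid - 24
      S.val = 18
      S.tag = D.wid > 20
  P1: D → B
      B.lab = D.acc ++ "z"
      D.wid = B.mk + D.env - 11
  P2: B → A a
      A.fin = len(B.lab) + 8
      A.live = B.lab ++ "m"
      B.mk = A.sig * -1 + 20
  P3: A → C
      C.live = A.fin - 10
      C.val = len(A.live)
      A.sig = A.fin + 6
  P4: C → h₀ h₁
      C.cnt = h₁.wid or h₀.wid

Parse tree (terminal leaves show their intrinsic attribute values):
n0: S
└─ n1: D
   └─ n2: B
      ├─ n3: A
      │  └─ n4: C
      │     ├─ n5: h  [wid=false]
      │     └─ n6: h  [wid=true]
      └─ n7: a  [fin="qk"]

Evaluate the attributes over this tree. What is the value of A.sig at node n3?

1. n1.acc = "pv"  ["pv"]
2. n1.lim = -7  [-7]
3. n1.env = 29  [29]
4. n2.lab = "pvz"  [D.acc ++ "z"]
5. n3.fin = 11  [len(B.lab) + 8]
6. n3.live = "pvzm"  [B.lab ++ "m"]
7. n4.live = 1  [A.fin - 10]
8. n4.val = 4  [len(A.live)]
9. n5.wid = false  [terminal]
10. n6.wid = true  [terminal]
11. n4.cnt = true  [h₁.wid or h₀.wid]
12. n3.sig = 17  [A.fin + 6]
13. n7.fin = "qk"  [terminal]
14. n2.mk = 3  [A.sig * -1 + 20]
15. n1.wid = 21  [B.mk + D.env - 11]
16. n0.pre = -3  [D.wid - 24]
17. n0.val = 18  [18]
18. n0.tag = true  [D.wid > 20]

17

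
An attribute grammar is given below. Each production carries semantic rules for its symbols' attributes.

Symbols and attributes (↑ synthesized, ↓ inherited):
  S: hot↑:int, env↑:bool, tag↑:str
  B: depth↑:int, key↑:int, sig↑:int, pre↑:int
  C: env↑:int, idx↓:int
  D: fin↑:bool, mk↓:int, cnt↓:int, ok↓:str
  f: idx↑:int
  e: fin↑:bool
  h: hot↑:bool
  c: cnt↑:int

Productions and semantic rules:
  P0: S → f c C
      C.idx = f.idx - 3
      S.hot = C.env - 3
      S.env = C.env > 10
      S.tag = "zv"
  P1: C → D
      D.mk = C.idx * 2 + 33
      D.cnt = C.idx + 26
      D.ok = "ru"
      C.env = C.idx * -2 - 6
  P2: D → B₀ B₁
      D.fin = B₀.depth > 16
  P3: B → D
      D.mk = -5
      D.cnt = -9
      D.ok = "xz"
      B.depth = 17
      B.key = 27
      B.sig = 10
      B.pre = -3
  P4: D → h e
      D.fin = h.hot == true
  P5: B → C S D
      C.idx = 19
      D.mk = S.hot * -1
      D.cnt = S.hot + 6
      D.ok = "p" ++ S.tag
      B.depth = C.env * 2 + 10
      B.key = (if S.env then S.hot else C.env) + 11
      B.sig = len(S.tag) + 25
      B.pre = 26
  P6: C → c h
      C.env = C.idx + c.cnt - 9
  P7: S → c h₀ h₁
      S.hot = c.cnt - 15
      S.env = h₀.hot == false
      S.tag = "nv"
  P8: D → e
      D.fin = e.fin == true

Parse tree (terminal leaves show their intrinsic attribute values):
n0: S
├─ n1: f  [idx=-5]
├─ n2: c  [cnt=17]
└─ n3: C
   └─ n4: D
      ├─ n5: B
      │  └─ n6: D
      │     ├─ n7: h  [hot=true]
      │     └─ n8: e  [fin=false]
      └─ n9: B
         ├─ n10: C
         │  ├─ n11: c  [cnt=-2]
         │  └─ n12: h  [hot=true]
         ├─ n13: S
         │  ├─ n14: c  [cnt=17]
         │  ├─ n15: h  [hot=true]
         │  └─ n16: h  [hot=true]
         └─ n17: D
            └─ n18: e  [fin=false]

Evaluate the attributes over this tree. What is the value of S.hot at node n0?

7

1. n1.idx = -5  [terminal]
2. n2.cnt = 17  [terminal]
3. n3.idx = -8  [f.idx - 3]
4. n4.mk = 17  [C.idx * 2 + 33]
5. n4.cnt = 18  [C.idx + 26]
6. n4.ok = "ru"  ["ru"]
7. n6.mk = -5  [-5]
8. n6.cnt = -9  [-9]
9. n6.ok = "xz"  ["xz"]
10. n7.hot = true  [terminal]
11. n8.fin = false  [terminal]
12. n6.fin = true  [h.hot == true]
13. n5.depth = 17  [17]
14. n5.key = 27  [27]
15. n5.sig = 10  [10]
16. n5.pre = -3  [-3]
17. n10.idx = 19  [19]
18. n11.cnt = -2  [terminal]
19. n12.hot = true  [terminal]
20. n10.env = 8  [C.idx + c.cnt - 9]
21. n14.cnt = 17  [terminal]
22. n15.hot = true  [terminal]
23. n16.hot = true  [terminal]
24. n13.hot = 2  [c.cnt - 15]
25. n13.env = false  [h₀.hot == false]
26. n13.tag = "nv"  ["nv"]
27. n17.mk = -2  [S.hot * -1]
28. n17.cnt = 8  [S.hot + 6]
29. n17.ok = "pnv"  ["p" ++ S.tag]
30. n18.fin = false  [terminal]
31. n17.fin = false  [e.fin == true]
32. n9.depth = 26  [C.env * 2 + 10]
33. n9.key = 19  [(if S.env then S.hot else C.env) + 11]
34. n9.sig = 27  [len(S.tag) + 25]
35. n9.pre = 26  [26]
36. n4.fin = true  [B₀.depth > 16]
37. n3.env = 10  [C.idx * -2 - 6]
38. n0.hot = 7  [C.env - 3]
39. n0.env = false  [C.env > 10]
40. n0.tag = "zv"  ["zv"]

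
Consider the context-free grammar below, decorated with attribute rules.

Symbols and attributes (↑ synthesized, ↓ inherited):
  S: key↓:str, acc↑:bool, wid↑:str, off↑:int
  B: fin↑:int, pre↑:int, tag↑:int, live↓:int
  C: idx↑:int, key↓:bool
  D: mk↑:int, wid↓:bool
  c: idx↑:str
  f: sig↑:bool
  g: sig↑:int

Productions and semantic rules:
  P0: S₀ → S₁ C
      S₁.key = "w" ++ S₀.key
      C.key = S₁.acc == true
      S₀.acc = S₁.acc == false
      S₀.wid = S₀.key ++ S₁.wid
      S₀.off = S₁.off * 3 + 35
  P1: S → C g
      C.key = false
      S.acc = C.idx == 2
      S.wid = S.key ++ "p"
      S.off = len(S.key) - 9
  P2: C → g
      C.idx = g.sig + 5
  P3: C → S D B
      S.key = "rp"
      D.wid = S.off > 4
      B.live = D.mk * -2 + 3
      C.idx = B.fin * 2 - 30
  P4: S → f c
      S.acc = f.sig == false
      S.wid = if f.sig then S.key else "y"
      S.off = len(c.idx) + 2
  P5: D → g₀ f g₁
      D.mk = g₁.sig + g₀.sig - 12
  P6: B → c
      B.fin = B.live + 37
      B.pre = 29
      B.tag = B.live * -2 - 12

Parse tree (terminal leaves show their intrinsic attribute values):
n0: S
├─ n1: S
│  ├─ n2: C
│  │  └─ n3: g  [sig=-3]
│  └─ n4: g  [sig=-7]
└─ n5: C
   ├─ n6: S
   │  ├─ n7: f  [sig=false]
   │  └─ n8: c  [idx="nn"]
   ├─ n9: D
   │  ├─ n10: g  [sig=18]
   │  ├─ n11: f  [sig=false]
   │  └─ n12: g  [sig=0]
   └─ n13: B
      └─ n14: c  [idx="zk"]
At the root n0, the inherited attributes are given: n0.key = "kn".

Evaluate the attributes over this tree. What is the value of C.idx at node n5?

1. n0.key = "kn"  [given at root]
2. n1.key = "wkn"  ["w" ++ S₀.key]
3. n2.key = false  [false]
4. n3.sig = -3  [terminal]
5. n2.idx = 2  [g.sig + 5]
6. n4.sig = -7  [terminal]
7. n1.acc = true  [C.idx == 2]
8. n1.wid = "wknp"  [S.key ++ "p"]
9. n1.off = -6  [len(S.key) - 9]
10. n5.key = true  [S₁.acc == true]
11. n6.key = "rp"  ["rp"]
12. n7.sig = false  [terminal]
13. n8.idx = "nn"  [terminal]
14. n6.acc = true  [f.sig == false]
15. n6.wid = "y"  [if f.sig then S.key else "y"]
16. n6.off = 4  [len(c.idx) + 2]
17. n9.wid = false  [S.off > 4]
18. n10.sig = 18  [terminal]
19. n11.sig = false  [terminal]
20. n12.sig = 0  [terminal]
21. n9.mk = 6  [g₁.sig + g₀.sig - 12]
22. n13.live = -9  [D.mk * -2 + 3]
23. n14.idx = "zk"  [terminal]
24. n13.fin = 28  [B.live + 37]
25. n13.pre = 29  [29]
26. n13.tag = 6  [B.live * -2 - 12]
27. n5.idx = 26  [B.fin * 2 - 30]
28. n0.acc = false  [S₁.acc == false]
29. n0.wid = "knwknp"  [S₀.key ++ S₁.wid]
30. n0.off = 17  [S₁.off * 3 + 35]

26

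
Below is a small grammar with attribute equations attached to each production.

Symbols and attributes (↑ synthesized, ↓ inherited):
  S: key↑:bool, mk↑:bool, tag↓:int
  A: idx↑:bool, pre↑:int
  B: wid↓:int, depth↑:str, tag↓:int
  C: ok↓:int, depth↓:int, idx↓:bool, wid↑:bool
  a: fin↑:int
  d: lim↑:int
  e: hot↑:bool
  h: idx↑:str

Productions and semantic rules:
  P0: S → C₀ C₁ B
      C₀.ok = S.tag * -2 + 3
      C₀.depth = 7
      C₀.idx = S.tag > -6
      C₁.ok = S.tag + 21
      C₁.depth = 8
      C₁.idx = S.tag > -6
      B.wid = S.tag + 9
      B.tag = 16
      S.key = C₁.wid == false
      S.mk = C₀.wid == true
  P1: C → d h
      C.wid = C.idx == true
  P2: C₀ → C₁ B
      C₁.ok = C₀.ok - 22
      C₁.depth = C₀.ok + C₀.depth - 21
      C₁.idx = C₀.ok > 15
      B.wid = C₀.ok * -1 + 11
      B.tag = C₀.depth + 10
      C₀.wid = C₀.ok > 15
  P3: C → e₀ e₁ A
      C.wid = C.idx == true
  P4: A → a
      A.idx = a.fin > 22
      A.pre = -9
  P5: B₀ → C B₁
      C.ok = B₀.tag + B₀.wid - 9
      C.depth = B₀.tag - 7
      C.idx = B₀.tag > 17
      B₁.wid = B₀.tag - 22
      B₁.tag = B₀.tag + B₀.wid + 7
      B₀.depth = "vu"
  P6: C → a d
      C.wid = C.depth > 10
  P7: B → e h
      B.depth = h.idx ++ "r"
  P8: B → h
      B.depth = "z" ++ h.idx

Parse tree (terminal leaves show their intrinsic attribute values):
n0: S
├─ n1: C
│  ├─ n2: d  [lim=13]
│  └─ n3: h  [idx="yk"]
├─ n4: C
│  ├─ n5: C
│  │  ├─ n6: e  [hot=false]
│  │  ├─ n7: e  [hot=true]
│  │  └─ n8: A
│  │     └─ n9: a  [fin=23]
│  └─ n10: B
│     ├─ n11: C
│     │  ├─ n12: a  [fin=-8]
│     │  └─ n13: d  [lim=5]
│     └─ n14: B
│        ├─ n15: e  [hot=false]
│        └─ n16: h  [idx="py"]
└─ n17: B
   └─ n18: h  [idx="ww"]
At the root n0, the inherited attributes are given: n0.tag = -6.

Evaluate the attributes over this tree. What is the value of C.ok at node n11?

1. n0.tag = -6  [given at root]
2. n1.ok = 15  [S.tag * -2 + 3]
3. n1.depth = 7  [7]
4. n1.idx = false  [S.tag > -6]
5. n2.lim = 13  [terminal]
6. n3.idx = "yk"  [terminal]
7. n1.wid = false  [C.idx == true]
8. n4.ok = 15  [S.tag + 21]
9. n4.depth = 8  [8]
10. n4.idx = false  [S.tag > -6]
11. n5.ok = -7  [C₀.ok - 22]
12. n5.depth = 2  [C₀.ok + C₀.depth - 21]
13. n5.idx = false  [C₀.ok > 15]
14. n6.hot = false  [terminal]
15. n7.hot = true  [terminal]
16. n9.fin = 23  [terminal]
17. n8.idx = true  [a.fin > 22]
18. n8.pre = -9  [-9]
19. n5.wid = false  [C.idx == true]
20. n10.wid = -4  [C₀.ok * -1 + 11]
21. n10.tag = 18  [C₀.depth + 10]
22. n11.ok = 5  [B₀.tag + B₀.wid - 9]
23. n11.depth = 11  [B₀.tag - 7]
24. n11.idx = true  [B₀.tag > 17]
25. n12.fin = -8  [terminal]
26. n13.lim = 5  [terminal]
27. n11.wid = true  [C.depth > 10]
28. n14.wid = -4  [B₀.tag - 22]
29. n14.tag = 21  [B₀.tag + B₀.wid + 7]
30. n15.hot = false  [terminal]
31. n16.idx = "py"  [terminal]
32. n14.depth = "pyr"  [h.idx ++ "r"]
33. n10.depth = "vu"  ["vu"]
34. n4.wid = false  [C₀.ok > 15]
35. n17.wid = 3  [S.tag + 9]
36. n17.tag = 16  [16]
37. n18.idx = "ww"  [terminal]
38. n17.depth = "zww"  ["z" ++ h.idx]
39. n0.key = true  [C₁.wid == false]
40. n0.mk = false  [C₀.wid == true]

5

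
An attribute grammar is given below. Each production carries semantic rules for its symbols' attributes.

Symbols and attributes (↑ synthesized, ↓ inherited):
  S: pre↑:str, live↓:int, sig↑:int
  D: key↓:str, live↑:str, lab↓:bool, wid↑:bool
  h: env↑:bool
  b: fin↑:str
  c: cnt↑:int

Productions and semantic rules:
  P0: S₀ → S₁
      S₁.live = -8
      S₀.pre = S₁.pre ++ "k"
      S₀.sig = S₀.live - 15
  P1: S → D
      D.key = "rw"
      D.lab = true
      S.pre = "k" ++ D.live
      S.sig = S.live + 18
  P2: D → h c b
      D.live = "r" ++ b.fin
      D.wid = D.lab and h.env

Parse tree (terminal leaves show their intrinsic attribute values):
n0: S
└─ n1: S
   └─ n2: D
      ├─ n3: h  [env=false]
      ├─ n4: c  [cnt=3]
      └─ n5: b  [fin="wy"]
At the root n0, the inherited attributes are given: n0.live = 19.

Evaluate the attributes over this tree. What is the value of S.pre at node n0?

1. n0.live = 19  [given at root]
2. n1.live = -8  [-8]
3. n2.key = "rw"  ["rw"]
4. n2.lab = true  [true]
5. n3.env = false  [terminal]
6. n4.cnt = 3  [terminal]
7. n5.fin = "wy"  [terminal]
8. n2.live = "rwy"  ["r" ++ b.fin]
9. n2.wid = false  [D.lab and h.env]
10. n1.pre = "krwy"  ["k" ++ D.live]
11. n1.sig = 10  [S.live + 18]
12. n0.pre = "krwyk"  [S₁.pre ++ "k"]
13. n0.sig = 4  [S₀.live - 15]

"krwyk"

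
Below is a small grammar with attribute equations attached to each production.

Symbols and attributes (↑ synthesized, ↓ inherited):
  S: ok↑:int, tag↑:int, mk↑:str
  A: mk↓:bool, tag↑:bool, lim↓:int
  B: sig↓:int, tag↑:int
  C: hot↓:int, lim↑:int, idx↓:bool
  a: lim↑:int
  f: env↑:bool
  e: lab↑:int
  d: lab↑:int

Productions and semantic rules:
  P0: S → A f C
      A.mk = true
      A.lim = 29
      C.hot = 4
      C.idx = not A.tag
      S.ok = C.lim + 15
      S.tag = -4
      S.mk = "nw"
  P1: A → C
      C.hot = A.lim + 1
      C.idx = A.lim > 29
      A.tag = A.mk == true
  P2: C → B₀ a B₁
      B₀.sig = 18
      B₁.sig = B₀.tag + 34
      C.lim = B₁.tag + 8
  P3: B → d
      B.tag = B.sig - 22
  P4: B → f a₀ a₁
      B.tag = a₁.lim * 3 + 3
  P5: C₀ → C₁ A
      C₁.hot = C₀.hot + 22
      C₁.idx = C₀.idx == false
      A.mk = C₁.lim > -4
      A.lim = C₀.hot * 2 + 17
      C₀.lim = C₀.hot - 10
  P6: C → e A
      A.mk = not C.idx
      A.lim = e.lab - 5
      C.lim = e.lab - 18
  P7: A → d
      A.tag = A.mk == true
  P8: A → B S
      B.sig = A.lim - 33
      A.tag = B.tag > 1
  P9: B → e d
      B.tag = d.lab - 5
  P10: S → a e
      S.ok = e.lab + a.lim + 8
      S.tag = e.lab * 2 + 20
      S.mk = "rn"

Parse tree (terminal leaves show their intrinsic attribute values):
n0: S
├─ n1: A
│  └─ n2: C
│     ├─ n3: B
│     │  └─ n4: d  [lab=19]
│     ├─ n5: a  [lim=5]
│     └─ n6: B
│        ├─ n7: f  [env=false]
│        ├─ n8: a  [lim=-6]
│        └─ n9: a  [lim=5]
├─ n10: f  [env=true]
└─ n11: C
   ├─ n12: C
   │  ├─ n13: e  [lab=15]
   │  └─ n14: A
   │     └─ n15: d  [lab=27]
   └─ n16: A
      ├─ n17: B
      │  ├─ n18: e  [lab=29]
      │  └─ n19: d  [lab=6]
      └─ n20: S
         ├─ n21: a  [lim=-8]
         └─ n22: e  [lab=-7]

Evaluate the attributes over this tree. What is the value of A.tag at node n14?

false

1. n1.mk = true  [true]
2. n1.lim = 29  [29]
3. n2.hot = 30  [A.lim + 1]
4. n2.idx = false  [A.lim > 29]
5. n3.sig = 18  [18]
6. n4.lab = 19  [terminal]
7. n3.tag = -4  [B.sig - 22]
8. n5.lim = 5  [terminal]
9. n6.sig = 30  [B₀.tag + 34]
10. n7.env = false  [terminal]
11. n8.lim = -6  [terminal]
12. n9.lim = 5  [terminal]
13. n6.tag = 18  [a₁.lim * 3 + 3]
14. n2.lim = 26  [B₁.tag + 8]
15. n1.tag = true  [A.mk == true]
16. n10.env = true  [terminal]
17. n11.hot = 4  [4]
18. n11.idx = false  [not A.tag]
19. n12.hot = 26  [C₀.hot + 22]
20. n12.idx = true  [C₀.idx == false]
21. n13.lab = 15  [terminal]
22. n14.mk = false  [not C.idx]
23. n14.lim = 10  [e.lab - 5]
24. n15.lab = 27  [terminal]
25. n14.tag = false  [A.mk == true]
26. n12.lim = -3  [e.lab - 18]
27. n16.mk = true  [C₁.lim > -4]
28. n16.lim = 25  [C₀.hot * 2 + 17]
29. n17.sig = -8  [A.lim - 33]
30. n18.lab = 29  [terminal]
31. n19.lab = 6  [terminal]
32. n17.tag = 1  [d.lab - 5]
33. n21.lim = -8  [terminal]
34. n22.lab = -7  [terminal]
35. n20.ok = -7  [e.lab + a.lim + 8]
36. n20.tag = 6  [e.lab * 2 + 20]
37. n20.mk = "rn"  ["rn"]
38. n16.tag = false  [B.tag > 1]
39. n11.lim = -6  [C₀.hot - 10]
40. n0.ok = 9  [C.lim + 15]
41. n0.tag = -4  [-4]
42. n0.mk = "nw"  ["nw"]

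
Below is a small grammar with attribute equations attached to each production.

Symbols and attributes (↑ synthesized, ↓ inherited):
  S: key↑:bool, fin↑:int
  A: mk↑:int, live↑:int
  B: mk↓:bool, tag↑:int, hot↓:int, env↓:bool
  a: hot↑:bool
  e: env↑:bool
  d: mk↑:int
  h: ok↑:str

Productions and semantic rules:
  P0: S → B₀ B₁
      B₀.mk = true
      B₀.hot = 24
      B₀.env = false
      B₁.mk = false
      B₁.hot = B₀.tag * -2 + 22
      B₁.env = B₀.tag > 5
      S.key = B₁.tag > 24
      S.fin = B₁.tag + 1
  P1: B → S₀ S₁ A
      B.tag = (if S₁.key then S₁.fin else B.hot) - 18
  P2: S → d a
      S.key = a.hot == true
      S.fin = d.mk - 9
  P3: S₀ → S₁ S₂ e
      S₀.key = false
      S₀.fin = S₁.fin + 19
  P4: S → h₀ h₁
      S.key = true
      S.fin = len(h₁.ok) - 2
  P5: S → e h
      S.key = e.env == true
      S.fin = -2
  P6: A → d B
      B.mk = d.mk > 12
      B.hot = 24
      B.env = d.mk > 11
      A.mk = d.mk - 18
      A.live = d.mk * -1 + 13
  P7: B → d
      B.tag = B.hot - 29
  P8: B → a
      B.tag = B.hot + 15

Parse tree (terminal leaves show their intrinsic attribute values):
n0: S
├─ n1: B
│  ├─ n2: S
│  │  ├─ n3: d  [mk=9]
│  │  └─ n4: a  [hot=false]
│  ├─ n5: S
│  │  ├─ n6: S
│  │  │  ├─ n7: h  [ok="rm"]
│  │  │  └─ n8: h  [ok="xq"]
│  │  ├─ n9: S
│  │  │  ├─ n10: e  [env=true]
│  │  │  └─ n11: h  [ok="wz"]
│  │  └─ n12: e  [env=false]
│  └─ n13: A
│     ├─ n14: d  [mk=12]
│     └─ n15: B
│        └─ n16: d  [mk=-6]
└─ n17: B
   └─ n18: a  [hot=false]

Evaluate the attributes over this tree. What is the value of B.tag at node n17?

1. n1.mk = true  [true]
2. n1.hot = 24  [24]
3. n1.env = false  [false]
4. n3.mk = 9  [terminal]
5. n4.hot = false  [terminal]
6. n2.key = false  [a.hot == true]
7. n2.fin = 0  [d.mk - 9]
8. n7.ok = "rm"  [terminal]
9. n8.ok = "xq"  [terminal]
10. n6.key = true  [true]
11. n6.fin = 0  [len(h₁.ok) - 2]
12. n10.env = true  [terminal]
13. n11.ok = "wz"  [terminal]
14. n9.key = true  [e.env == true]
15. n9.fin = -2  [-2]
16. n12.env = false  [terminal]
17. n5.key = false  [false]
18. n5.fin = 19  [S₁.fin + 19]
19. n14.mk = 12  [terminal]
20. n15.mk = false  [d.mk > 12]
21. n15.hot = 24  [24]
22. n15.env = true  [d.mk > 11]
23. n16.mk = -6  [terminal]
24. n15.tag = -5  [B.hot - 29]
25. n13.mk = -6  [d.mk - 18]
26. n13.live = 1  [d.mk * -1 + 13]
27. n1.tag = 6  [(if S₁.key then S₁.fin else B.hot) - 18]
28. n17.mk = false  [false]
29. n17.hot = 10  [B₀.tag * -2 + 22]
30. n17.env = true  [B₀.tag > 5]
31. n18.hot = false  [terminal]
32. n17.tag = 25  [B.hot + 15]
33. n0.key = true  [B₁.tag > 24]
34. n0.fin = 26  [B₁.tag + 1]

25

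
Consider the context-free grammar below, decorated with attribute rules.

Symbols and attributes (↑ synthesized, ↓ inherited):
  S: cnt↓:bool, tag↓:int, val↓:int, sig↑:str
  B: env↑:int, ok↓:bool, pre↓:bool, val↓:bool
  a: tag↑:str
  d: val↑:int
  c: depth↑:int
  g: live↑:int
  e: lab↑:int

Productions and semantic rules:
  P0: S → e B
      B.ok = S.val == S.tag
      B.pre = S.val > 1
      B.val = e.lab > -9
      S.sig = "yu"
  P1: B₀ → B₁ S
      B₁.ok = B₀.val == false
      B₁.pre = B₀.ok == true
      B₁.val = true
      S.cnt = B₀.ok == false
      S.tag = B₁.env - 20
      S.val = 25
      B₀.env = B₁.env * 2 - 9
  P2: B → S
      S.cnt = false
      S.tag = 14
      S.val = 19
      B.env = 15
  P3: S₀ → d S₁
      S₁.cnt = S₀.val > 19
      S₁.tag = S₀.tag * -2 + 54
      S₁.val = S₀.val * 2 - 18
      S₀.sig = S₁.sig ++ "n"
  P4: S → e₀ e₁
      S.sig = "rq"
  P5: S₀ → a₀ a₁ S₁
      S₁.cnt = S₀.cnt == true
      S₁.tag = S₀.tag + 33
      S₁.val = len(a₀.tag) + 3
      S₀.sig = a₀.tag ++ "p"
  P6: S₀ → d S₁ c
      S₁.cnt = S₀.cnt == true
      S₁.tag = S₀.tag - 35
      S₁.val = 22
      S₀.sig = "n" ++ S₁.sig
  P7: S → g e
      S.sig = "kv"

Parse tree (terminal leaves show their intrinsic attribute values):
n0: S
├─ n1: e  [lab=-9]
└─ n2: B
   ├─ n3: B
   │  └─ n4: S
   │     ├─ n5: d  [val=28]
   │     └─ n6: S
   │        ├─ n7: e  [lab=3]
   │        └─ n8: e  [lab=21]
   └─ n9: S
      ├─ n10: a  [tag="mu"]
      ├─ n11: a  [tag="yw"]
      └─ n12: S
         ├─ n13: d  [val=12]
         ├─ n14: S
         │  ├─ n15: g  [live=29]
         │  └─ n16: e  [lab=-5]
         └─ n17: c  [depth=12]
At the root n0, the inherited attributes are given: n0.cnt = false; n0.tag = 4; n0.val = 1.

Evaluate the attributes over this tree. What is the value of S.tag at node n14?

-7

1. n0.cnt = false  [given at root]
2. n0.tag = 4  [given at root]
3. n0.val = 1  [given at root]
4. n1.lab = -9  [terminal]
5. n2.ok = false  [S.val == S.tag]
6. n2.pre = false  [S.val > 1]
7. n2.val = false  [e.lab > -9]
8. n3.ok = true  [B₀.val == false]
9. n3.pre = false  [B₀.ok == true]
10. n3.val = true  [true]
11. n4.cnt = false  [false]
12. n4.tag = 14  [14]
13. n4.val = 19  [19]
14. n5.val = 28  [terminal]
15. n6.cnt = false  [S₀.val > 19]
16. n6.tag = 26  [S₀.tag * -2 + 54]
17. n6.val = 20  [S₀.val * 2 - 18]
18. n7.lab = 3  [terminal]
19. n8.lab = 21  [terminal]
20. n6.sig = "rq"  ["rq"]
21. n4.sig = "rqn"  [S₁.sig ++ "n"]
22. n3.env = 15  [15]
23. n9.cnt = true  [B₀.ok == false]
24. n9.tag = -5  [B₁.env - 20]
25. n9.val = 25  [25]
26. n10.tag = "mu"  [terminal]
27. n11.tag = "yw"  [terminal]
28. n12.cnt = true  [S₀.cnt == true]
29. n12.tag = 28  [S₀.tag + 33]
30. n12.val = 5  [len(a₀.tag) + 3]
31. n13.val = 12  [terminal]
32. n14.cnt = true  [S₀.cnt == true]
33. n14.tag = -7  [S₀.tag - 35]
34. n14.val = 22  [22]
35. n15.live = 29  [terminal]
36. n16.lab = -5  [terminal]
37. n14.sig = "kv"  ["kv"]
38. n17.depth = 12  [terminal]
39. n12.sig = "nkv"  ["n" ++ S₁.sig]
40. n9.sig = "mup"  [a₀.tag ++ "p"]
41. n2.env = 21  [B₁.env * 2 - 9]
42. n0.sig = "yu"  ["yu"]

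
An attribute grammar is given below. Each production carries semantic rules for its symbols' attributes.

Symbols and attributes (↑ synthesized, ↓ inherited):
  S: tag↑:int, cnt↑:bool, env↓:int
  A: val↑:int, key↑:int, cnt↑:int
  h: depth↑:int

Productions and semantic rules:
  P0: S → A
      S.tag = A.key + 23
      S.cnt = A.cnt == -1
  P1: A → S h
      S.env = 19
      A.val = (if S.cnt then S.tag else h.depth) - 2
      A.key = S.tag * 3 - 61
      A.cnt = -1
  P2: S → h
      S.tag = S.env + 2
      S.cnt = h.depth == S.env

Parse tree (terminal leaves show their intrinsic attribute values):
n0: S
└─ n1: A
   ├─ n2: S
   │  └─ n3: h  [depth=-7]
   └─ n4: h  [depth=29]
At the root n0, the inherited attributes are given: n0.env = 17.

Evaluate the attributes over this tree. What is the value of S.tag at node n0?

1. n0.env = 17  [given at root]
2. n2.env = 19  [19]
3. n3.depth = -7  [terminal]
4. n2.tag = 21  [S.env + 2]
5. n2.cnt = false  [h.depth == S.env]
6. n4.depth = 29  [terminal]
7. n1.val = 27  [(if S.cnt then S.tag else h.depth) - 2]
8. n1.key = 2  [S.tag * 3 - 61]
9. n1.cnt = -1  [-1]
10. n0.tag = 25  [A.key + 23]
11. n0.cnt = true  [A.cnt == -1]

25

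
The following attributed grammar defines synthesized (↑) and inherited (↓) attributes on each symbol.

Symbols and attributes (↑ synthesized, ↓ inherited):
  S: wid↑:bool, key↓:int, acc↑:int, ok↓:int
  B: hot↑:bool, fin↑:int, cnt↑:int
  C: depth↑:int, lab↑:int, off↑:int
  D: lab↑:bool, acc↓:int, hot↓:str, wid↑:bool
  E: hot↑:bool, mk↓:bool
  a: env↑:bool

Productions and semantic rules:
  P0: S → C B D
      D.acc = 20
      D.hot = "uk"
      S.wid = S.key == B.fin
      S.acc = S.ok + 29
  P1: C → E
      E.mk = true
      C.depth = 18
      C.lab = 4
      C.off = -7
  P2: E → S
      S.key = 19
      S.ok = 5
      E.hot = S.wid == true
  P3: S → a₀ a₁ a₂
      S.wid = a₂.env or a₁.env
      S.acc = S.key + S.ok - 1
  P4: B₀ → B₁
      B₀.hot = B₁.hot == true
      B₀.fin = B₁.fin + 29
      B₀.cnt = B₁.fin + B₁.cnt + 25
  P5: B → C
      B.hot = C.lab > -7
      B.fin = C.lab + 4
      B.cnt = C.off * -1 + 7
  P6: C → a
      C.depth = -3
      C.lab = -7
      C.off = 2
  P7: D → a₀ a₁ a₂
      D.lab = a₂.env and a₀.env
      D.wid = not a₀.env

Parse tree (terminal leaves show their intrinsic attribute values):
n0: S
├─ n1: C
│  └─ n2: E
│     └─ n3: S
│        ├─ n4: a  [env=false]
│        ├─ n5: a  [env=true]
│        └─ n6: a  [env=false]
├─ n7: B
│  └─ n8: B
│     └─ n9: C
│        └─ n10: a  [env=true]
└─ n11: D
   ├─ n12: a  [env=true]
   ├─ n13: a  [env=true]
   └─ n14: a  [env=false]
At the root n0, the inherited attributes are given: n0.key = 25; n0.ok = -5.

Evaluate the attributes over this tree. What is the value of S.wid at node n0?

1. n0.key = 25  [given at root]
2. n0.ok = -5  [given at root]
3. n2.mk = true  [true]
4. n3.key = 19  [19]
5. n3.ok = 5  [5]
6. n4.env = false  [terminal]
7. n5.env = true  [terminal]
8. n6.env = false  [terminal]
9. n3.wid = true  [a₂.env or a₁.env]
10. n3.acc = 23  [S.key + S.ok - 1]
11. n2.hot = true  [S.wid == true]
12. n1.depth = 18  [18]
13. n1.lab = 4  [4]
14. n1.off = -7  [-7]
15. n10.env = true  [terminal]
16. n9.depth = -3  [-3]
17. n9.lab = -7  [-7]
18. n9.off = 2  [2]
19. n8.hot = false  [C.lab > -7]
20. n8.fin = -3  [C.lab + 4]
21. n8.cnt = 5  [C.off * -1 + 7]
22. n7.hot = false  [B₁.hot == true]
23. n7.fin = 26  [B₁.fin + 29]
24. n7.cnt = 27  [B₁.fin + B₁.cnt + 25]
25. n11.acc = 20  [20]
26. n11.hot = "uk"  ["uk"]
27. n12.env = true  [terminal]
28. n13.env = true  [terminal]
29. n14.env = false  [terminal]
30. n11.lab = false  [a₂.env and a₀.env]
31. n11.wid = false  [not a₀.env]
32. n0.wid = false  [S.key == B.fin]
33. n0.acc = 24  [S.ok + 29]

false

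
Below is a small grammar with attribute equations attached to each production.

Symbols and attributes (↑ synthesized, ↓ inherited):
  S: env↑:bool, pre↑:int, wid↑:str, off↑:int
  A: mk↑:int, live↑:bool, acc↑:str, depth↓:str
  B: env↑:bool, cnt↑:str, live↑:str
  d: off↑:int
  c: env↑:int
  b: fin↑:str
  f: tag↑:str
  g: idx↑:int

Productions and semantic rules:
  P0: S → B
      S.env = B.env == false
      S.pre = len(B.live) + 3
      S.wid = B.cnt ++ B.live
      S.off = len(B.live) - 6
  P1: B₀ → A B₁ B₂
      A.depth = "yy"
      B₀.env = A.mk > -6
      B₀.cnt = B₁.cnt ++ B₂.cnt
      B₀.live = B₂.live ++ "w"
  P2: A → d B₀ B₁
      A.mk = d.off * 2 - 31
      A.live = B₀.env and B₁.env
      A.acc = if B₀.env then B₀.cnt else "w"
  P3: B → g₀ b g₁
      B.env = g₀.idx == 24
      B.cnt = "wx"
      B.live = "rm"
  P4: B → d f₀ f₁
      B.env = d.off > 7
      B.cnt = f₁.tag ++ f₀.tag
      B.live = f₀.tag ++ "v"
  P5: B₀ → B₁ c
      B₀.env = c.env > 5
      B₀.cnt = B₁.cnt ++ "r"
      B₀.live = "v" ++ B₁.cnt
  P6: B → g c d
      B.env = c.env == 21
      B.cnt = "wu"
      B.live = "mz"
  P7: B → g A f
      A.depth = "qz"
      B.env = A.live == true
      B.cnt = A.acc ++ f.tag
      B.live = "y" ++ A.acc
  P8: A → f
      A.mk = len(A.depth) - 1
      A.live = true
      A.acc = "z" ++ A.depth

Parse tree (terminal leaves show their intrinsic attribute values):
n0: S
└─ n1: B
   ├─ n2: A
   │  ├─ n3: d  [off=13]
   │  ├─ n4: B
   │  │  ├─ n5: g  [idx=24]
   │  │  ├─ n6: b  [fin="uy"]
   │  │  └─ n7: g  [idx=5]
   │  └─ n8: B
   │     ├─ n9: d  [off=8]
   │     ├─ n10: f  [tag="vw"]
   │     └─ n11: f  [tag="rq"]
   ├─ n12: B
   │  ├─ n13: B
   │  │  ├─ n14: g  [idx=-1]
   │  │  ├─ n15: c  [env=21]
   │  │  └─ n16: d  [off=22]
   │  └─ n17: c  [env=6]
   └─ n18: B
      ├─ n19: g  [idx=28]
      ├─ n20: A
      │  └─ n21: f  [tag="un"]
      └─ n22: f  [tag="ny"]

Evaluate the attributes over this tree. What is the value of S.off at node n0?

-1

1. n2.depth = "yy"  ["yy"]
2. n3.off = 13  [terminal]
3. n5.idx = 24  [terminal]
4. n6.fin = "uy"  [terminal]
5. n7.idx = 5  [terminal]
6. n4.env = true  [g₀.idx == 24]
7. n4.cnt = "wx"  ["wx"]
8. n4.live = "rm"  ["rm"]
9. n9.off = 8  [terminal]
10. n10.tag = "vw"  [terminal]
11. n11.tag = "rq"  [terminal]
12. n8.env = true  [d.off > 7]
13. n8.cnt = "rqvw"  [f₁.tag ++ f₀.tag]
14. n8.live = "vwv"  [f₀.tag ++ "v"]
15. n2.mk = -5  [d.off * 2 - 31]
16. n2.live = true  [B₀.env and B₁.env]
17. n2.acc = "wx"  [if B₀.env then B₀.cnt else "w"]
18. n14.idx = -1  [terminal]
19. n15.env = 21  [terminal]
20. n16.off = 22  [terminal]
21. n13.env = true  [c.env == 21]
22. n13.cnt = "wu"  ["wu"]
23. n13.live = "mz"  ["mz"]
24. n17.env = 6  [terminal]
25. n12.env = true  [c.env > 5]
26. n12.cnt = "wur"  [B₁.cnt ++ "r"]
27. n12.live = "vwu"  ["v" ++ B₁.cnt]
28. n19.idx = 28  [terminal]
29. n20.depth = "qz"  ["qz"]
30. n21.tag = "un"  [terminal]
31. n20.mk = 1  [len(A.depth) - 1]
32. n20.live = true  [true]
33. n20.acc = "zqz"  ["z" ++ A.depth]
34. n22.tag = "ny"  [terminal]
35. n18.env = true  [A.live == true]
36. n18.cnt = "zqzny"  [A.acc ++ f.tag]
37. n18.live = "yzqz"  ["y" ++ A.acc]
38. n1.env = true  [A.mk > -6]
39. n1.cnt = "wurzqzny"  [B₁.cnt ++ B₂.cnt]
40. n1.live = "yzqzw"  [B₂.live ++ "w"]
41. n0.env = false  [B.env == false]
42. n0.pre = 8  [len(B.live) + 3]
43. n0.wid = "wurzqznyyzqzw"  [B.cnt ++ B.live]
44. n0.off = -1  [len(B.live) - 6]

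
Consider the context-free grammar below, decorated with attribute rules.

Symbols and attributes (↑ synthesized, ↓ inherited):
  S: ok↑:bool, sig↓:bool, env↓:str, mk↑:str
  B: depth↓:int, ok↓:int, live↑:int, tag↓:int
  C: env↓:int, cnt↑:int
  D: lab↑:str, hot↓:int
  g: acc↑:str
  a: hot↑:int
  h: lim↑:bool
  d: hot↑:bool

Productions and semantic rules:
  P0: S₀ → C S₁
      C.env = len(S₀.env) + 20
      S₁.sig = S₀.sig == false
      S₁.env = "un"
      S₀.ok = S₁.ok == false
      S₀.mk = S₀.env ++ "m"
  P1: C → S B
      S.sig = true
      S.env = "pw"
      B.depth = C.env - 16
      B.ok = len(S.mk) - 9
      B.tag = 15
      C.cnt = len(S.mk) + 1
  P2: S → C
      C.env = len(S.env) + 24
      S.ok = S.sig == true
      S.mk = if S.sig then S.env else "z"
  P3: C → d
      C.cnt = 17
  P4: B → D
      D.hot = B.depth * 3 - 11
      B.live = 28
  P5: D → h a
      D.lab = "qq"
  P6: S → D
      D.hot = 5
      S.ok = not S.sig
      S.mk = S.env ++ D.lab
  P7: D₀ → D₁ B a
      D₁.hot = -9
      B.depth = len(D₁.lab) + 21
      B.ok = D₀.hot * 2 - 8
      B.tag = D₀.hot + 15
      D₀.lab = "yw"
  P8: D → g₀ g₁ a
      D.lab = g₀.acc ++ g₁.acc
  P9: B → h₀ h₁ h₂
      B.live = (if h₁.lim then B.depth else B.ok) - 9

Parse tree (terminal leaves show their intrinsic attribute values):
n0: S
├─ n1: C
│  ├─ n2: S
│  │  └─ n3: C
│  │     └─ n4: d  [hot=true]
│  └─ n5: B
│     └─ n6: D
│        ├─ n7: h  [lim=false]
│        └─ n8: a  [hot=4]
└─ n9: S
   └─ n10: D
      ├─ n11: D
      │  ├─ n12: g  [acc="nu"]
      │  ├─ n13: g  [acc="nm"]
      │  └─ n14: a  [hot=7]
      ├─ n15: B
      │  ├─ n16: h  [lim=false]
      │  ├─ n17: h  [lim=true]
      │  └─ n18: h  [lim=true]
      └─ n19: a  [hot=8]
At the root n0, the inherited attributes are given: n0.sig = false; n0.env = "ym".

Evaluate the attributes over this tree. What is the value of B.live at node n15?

1. n0.sig = false  [given at root]
2. n0.env = "ym"  [given at root]
3. n1.env = 22  [len(S₀.env) + 20]
4. n2.sig = true  [true]
5. n2.env = "pw"  ["pw"]
6. n3.env = 26  [len(S.env) + 24]
7. n4.hot = true  [terminal]
8. n3.cnt = 17  [17]
9. n2.ok = true  [S.sig == true]
10. n2.mk = "pw"  [if S.sig then S.env else "z"]
11. n5.depth = 6  [C.env - 16]
12. n5.ok = -7  [len(S.mk) - 9]
13. n5.tag = 15  [15]
14. n6.hot = 7  [B.depth * 3 - 11]
15. n7.lim = false  [terminal]
16. n8.hot = 4  [terminal]
17. n6.lab = "qq"  ["qq"]
18. n5.live = 28  [28]
19. n1.cnt = 3  [len(S.mk) + 1]
20. n9.sig = true  [S₀.sig == false]
21. n9.env = "un"  ["un"]
22. n10.hot = 5  [5]
23. n11.hot = -9  [-9]
24. n12.acc = "nu"  [terminal]
25. n13.acc = "nm"  [terminal]
26. n14.hot = 7  [terminal]
27. n11.lab = "nunm"  [g₀.acc ++ g₁.acc]
28. n15.depth = 25  [len(D₁.lab) + 21]
29. n15.ok = 2  [D₀.hot * 2 - 8]
30. n15.tag = 20  [D₀.hot + 15]
31. n16.lim = false  [terminal]
32. n17.lim = true  [terminal]
33. n18.lim = true  [terminal]
34. n15.live = 16  [(if h₁.lim then B.depth else B.ok) - 9]
35. n19.hot = 8  [terminal]
36. n10.lab = "yw"  ["yw"]
37. n9.ok = false  [not S.sig]
38. n9.mk = "unyw"  [S.env ++ D.lab]
39. n0.ok = true  [S₁.ok == false]
40. n0.mk = "ymm"  [S₀.env ++ "m"]

16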